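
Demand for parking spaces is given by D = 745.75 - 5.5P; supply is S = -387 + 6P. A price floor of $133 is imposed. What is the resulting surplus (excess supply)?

Equilibrium price would be P* = 98.5, so the floor at 133 binds.
At P = 133: D = 14.25, S = 411.
Surplus = 411 − 14.25 = 396.75.

Surplus = 396.75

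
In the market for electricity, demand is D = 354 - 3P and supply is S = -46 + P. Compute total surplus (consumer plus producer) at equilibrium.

Equilibrium: 354 - 3P = -46 + P gives P* = 100, Q* = 54.
Demand choke price: P = 118; supply starts at P = 46.
CS = ½(118 − 100)(54) = 486; PS = ½(100 − 46)(54) = 1458.

Total surplus = 1944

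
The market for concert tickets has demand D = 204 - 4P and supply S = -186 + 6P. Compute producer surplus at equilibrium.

Producer surplus = 192

Equilibrium: 204 - 4P = -186 + 6P gives P* = 39, Q* = 48.
Supply starts at P = 31 (where S = 0).
PS = ½(39 − 31)(48) = 192.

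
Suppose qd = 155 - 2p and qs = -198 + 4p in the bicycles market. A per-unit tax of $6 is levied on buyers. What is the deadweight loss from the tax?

Pre-tax equilibrium: p* = 353/6, q* = 112/3.
Tax on buyers shifts demand to qd = 155 − 2(p + 6) = 143 - 2p.
143 - 2p = -198 + 4p gives seller price ps = 341/6; buyers pay pb = 341/6 + 6 = 377/6.
New quantity: q = 155 − 2(377/6) = 88/3.
DWL = ½ × 6 × (112/3 − 88/3) = 24.

Deadweight loss = 24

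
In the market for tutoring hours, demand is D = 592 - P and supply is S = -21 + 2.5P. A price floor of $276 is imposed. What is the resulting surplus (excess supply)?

Surplus = 353

Equilibrium price would be P* = 1226/7, so the floor at 276 binds.
At P = 276: D = 316, S = 669.
Surplus = 669 − 316 = 353.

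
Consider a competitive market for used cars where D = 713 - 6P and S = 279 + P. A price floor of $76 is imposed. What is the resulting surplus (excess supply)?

Equilibrium price would be P* = 62, so the floor at 76 binds.
At P = 76: D = 257, S = 355.
Surplus = 355 − 257 = 98.

Surplus = 98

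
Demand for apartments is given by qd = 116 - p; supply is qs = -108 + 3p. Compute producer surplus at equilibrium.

Equilibrium: 116 - p = -108 + 3p gives p* = 56, q* = 60.
Supply starts at p = 36 (where qs = 0).
PS = ½(56 − 36)(60) = 600.

Producer surplus = 600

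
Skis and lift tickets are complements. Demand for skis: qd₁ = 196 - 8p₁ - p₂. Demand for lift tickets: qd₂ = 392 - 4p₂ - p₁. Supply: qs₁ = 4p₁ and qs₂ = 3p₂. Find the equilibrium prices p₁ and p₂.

Market 1: 196 - 8p₁ - p₂ = 4p₁ → 12p₁ + p₂ = 196.
Market 2: 7p₂ + p₁ = 392.
Eliminating p₂: 7×(1) − 1×(2) gives 83p₁ = 980, so p₁ = 980/83.
Back-substitute into (2): p₂ = (392 − 1×980/83) / 7 = 4508/83.

p₁ = 980/83, p₂ = 4508/83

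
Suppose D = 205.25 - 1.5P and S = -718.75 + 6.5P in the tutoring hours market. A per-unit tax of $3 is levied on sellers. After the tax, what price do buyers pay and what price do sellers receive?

Pre-tax equilibrium: P* = 115.5, Q* = 32.
Tax on sellers shifts supply to S = -718.75 + 6.5(P − 3) = -738.25 + 6.5P.
205.25 - 1.5P = -738.25 + 6.5P gives buyer price Pb = 117.9375; sellers receive Ps = 117.9375 − 3 = 114.9375.
New quantity: Q = 205.25 − 1.5(117.9375) = 28.34375.

Buyers pay $117.9375, sellers receive $114.9375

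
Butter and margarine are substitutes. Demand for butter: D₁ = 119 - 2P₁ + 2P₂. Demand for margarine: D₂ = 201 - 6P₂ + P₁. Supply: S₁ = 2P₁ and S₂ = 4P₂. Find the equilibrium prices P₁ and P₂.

P₁ = 796/19, P₂ = 923/38

Market 1: 119 - 2P₁ + 2P₂ = 2P₁ → 4P₁ - 2P₂ = 119.
Market 2: 10P₂ - P₁ = 201.
Eliminating P₂: 10×(1) + 2×(2) gives 38P₁ = 1592, so P₁ = 796/19.
Back-substitute into (2): P₂ = (201 + 1×796/19) / 10 = 923/38.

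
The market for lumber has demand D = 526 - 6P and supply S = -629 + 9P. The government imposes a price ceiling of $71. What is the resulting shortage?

Shortage = 90

Equilibrium price would be P* = 77, so the ceiling at 71 binds.
At P = 71: D = 526 − 6(71) = 100, S = -629 + 9(71) = 10.
Shortage = 100 − 10 = 90.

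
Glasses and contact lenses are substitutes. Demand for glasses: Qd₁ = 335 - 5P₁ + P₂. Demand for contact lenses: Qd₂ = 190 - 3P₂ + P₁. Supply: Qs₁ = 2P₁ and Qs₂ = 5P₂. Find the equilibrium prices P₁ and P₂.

Market 1: 335 - 5P₁ + P₂ = 2P₁ → 7P₁ - P₂ = 335.
Market 2: 8P₂ - P₁ = 190.
Eliminating P₂: 8×(1) + 1×(2) gives 55P₁ = 2870, so P₁ = 574/11.
Back-substitute into (2): P₂ = (190 + 1×574/11) / 8 = 333/11.

P₁ = 574/11, P₂ = 333/11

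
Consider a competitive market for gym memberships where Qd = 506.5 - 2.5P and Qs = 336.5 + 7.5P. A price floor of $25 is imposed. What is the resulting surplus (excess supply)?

Surplus = 80

Equilibrium price would be P* = 17, so the floor at 25 binds.
At P = 25: Qd = 444, Qs = 524.
Surplus = 524 − 444 = 80.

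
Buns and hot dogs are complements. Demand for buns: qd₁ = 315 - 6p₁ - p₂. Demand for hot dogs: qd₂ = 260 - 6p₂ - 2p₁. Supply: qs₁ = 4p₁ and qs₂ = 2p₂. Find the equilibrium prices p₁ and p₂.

Market 1: 315 - 6p₁ - p₂ = 4p₁ → 10p₁ + p₂ = 315.
Market 2: 8p₂ + 2p₁ = 260.
Eliminating p₂: 8×(1) − 1×(2) gives 78p₁ = 2260, so p₁ = 1130/39.
Back-substitute into (2): p₂ = (260 − 2×1130/39) / 8 = 985/39.

p₁ = 1130/39, p₂ = 985/39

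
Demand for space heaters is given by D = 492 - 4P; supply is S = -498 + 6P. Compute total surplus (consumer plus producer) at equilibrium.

Equilibrium: 492 - 4P = -498 + 6P gives P* = 99, Q* = 96.
Demand choke price: P = 123; supply starts at P = 83.
CS = ½(123 − 99)(96) = 1152; PS = ½(99 − 83)(96) = 768.

Total surplus = 1920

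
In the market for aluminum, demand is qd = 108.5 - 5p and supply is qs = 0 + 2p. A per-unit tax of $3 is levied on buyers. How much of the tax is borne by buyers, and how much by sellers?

Pre-tax equilibrium: p* = 15.5, q* = 31.
Tax on buyers shifts demand to qd = 108.5 − 5(p + 3) = 93.5 - 5p.
93.5 - 5p = 0 + 2p gives seller price ps = 187/14; buyers pay pb = 187/14 + 3 = 229/14.
New quantity: q = 108.5 − 5(229/14) = 187/7.
Buyer burden = 229/14 − 15.5 = 6/7; seller burden = 15.5 − 187/14 = 15/7.

Buyers bear 6/7, sellers bear 15/7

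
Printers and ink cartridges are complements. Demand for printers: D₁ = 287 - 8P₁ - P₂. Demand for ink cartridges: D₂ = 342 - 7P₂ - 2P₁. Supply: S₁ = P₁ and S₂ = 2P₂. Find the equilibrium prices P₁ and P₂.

Market 1: 287 - 8P₁ - P₂ = P₁ → 9P₁ + P₂ = 287.
Market 2: 9P₂ + 2P₁ = 342.
Eliminating P₂: 9×(1) − 1×(2) gives 79P₁ = 2241, so P₁ = 2241/79.
Back-substitute into (2): P₂ = (342 − 2×2241/79) / 9 = 2504/79.

P₁ = 2241/79, P₂ = 2504/79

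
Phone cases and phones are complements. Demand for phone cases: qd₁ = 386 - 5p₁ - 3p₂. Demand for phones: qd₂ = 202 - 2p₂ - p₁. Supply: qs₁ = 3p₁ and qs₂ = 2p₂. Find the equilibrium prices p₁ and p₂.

p₁ = 938/29, p₂ = 1230/29

Market 1: 386 - 5p₁ - 3p₂ = 3p₁ → 8p₁ + 3p₂ = 386.
Market 2: 4p₂ + p₁ = 202.
Eliminating p₂: 4×(1) − 3×(2) gives 29p₁ = 938, so p₁ = 938/29.
Back-substitute into (2): p₂ = (202 − 1×938/29) / 4 = 1230/29.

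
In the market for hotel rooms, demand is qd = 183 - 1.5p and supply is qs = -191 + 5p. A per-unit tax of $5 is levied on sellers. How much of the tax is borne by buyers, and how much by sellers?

Buyers bear 50/13, sellers bear 15/13

Pre-tax equilibrium: p* = 748/13, q* = 1257/13.
Tax on sellers shifts supply to qs = -191 + 5(p − 5) = -216 + 5p.
183 - 1.5p = -216 + 5p gives buyer price pb = 798/13; sellers receive ps = 798/13 − 5 = 733/13.
New quantity: q = 183 − 1.5(798/13) = 1182/13.
Buyer burden = 798/13 − 748/13 = 50/13; seller burden = 748/13 − 733/13 = 15/13.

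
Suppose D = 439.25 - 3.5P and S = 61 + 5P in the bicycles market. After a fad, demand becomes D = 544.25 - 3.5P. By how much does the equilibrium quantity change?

ΔQ = 1050/17

Original equilibrium: P* = 44.5, Q* = 283.5.
New equilibrium: 544.25 - 3.5P = 61 + 5P, so 483.25 = 8.5P and P' = 1933/34; Q' = 544.25 − 3.5(1933/34) = 11739/34.
Change in quantity: 11739/34 − 283.5 = 1050/17.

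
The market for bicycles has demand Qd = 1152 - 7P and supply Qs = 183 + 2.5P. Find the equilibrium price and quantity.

Set Qd = Qs: 1152 - 7P = 183 + 2.5P.
969 = 9.5P, so P* = 102.
Q* = 1152 − 7(102) = 438.

P* = 102, Q* = 438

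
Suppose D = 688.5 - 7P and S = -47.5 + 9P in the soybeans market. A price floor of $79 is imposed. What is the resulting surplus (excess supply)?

Equilibrium price would be P* = 46, so the floor at 79 binds.
At P = 79: D = 135.5, S = 663.5.
Surplus = 663.5 − 135.5 = 528.

Surplus = 528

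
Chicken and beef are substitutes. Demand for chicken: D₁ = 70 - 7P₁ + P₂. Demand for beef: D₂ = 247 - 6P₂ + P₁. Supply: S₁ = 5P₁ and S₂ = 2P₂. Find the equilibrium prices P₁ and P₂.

Market 1: 70 - 7P₁ + P₂ = 5P₁ → 12P₁ - P₂ = 70.
Market 2: 8P₂ - P₁ = 247.
Eliminating P₂: 8×(1) + 1×(2) gives 95P₁ = 807, so P₁ = 807/95.
Back-substitute into (2): P₂ = (247 + 1×807/95) / 8 = 3034/95.

P₁ = 807/95, P₂ = 3034/95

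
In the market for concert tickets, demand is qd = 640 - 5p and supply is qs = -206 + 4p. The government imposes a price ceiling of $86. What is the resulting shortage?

Shortage = 72

Equilibrium price would be p* = 94, so the ceiling at 86 binds.
At p = 86: qd = 640 − 5(86) = 210, qs = -206 + 4(86) = 138.
Shortage = 210 − 138 = 72.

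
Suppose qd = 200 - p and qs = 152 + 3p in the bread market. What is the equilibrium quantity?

q* = 188

Set qd = qs: 200 - p = 152 + 3p.
48 = 4p, so p* = 12.
q* = 200 − 1(12) = 188.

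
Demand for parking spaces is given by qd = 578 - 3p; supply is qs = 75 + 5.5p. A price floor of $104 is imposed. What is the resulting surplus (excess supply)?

Surplus = 381

Equilibrium price would be p* = 1006/17, so the floor at 104 binds.
At p = 104: qd = 266, qs = 647.
Surplus = 647 − 266 = 381.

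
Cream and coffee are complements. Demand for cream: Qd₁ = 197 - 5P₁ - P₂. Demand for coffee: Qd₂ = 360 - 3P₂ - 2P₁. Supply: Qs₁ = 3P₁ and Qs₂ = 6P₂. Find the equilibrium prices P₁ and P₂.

P₁ = 1413/70, P₂ = 1243/35

Market 1: 197 - 5P₁ - P₂ = 3P₁ → 8P₁ + P₂ = 197.
Market 2: 9P₂ + 2P₁ = 360.
Eliminating P₂: 9×(1) − 1×(2) gives 70P₁ = 1413, so P₁ = 1413/70.
Back-substitute into (2): P₂ = (360 − 2×1413/70) / 9 = 1243/35.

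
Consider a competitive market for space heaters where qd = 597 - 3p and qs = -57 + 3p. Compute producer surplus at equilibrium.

Producer surplus = 12150

Equilibrium: 597 - 3p = -57 + 3p gives p* = 109, q* = 270.
Supply starts at p = 19 (where qs = 0).
PS = ½(109 − 19)(270) = 12150.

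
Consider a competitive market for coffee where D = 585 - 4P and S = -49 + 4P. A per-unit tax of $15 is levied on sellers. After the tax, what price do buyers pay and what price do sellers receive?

Buyers pay $86.75, sellers receive $71.75

Pre-tax equilibrium: P* = 79.25, Q* = 268.
Tax on sellers shifts supply to S = -49 + 4(P − 15) = -109 + 4P.
585 - 4P = -109 + 4P gives buyer price Pb = 86.75; sellers receive Ps = 86.75 − 15 = 71.75.
New quantity: Q = 585 − 4(86.75) = 238.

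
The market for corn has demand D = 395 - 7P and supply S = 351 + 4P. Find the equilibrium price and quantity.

Set D = S: 395 - 7P = 351 + 4P.
44 = 11P, so P* = 4.
Q* = 395 − 7(4) = 367.

P* = 4, Q* = 367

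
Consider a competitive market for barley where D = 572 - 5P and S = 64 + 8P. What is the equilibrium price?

P* = 508/13

Set D = S: 572 - 5P = 64 + 8P.
508 = 13P, so P* = 508/13.
Q* = 572 − 5(508/13) = 4896/13.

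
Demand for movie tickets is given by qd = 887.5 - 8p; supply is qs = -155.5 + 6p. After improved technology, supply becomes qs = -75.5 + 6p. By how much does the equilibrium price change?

Original equilibrium: p* = 74.5, q* = 291.5.
New equilibrium: 887.5 - 8p = -75.5 + 6p, so 963 = 14p and p' = 963/14; q' = 887.5 − 8(963/14) = 4721/14.
Change in price: 963/14 − 74.5 = -40/7.

Δp = -40/7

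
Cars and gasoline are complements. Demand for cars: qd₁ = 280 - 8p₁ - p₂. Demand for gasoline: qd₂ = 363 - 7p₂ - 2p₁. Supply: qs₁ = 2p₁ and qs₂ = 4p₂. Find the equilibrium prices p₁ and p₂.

Market 1: 280 - 8p₁ - p₂ = 2p₁ → 10p₁ + p₂ = 280.
Market 2: 11p₂ + 2p₁ = 363.
Eliminating p₂: 11×(1) − 1×(2) gives 108p₁ = 2717, so p₁ = 2717/108.
Back-substitute into (2): p₂ = (363 − 2×2717/108) / 11 = 1535/54.

p₁ = 2717/108, p₂ = 1535/54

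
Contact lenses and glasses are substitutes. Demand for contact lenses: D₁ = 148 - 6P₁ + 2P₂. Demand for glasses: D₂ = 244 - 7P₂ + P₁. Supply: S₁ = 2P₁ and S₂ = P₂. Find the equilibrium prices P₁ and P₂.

P₁ = 836/31, P₂ = 1050/31

Market 1: 148 - 6P₁ + 2P₂ = 2P₁ → 8P₁ - 2P₂ = 148.
Market 2: 8P₂ - P₁ = 244.
Eliminating P₂: 8×(1) + 2×(2) gives 62P₁ = 1672, so P₁ = 836/31.
Back-substitute into (2): P₂ = (244 + 1×836/31) / 8 = 1050/31.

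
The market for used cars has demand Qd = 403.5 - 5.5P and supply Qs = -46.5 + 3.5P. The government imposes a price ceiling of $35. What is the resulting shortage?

Equilibrium price would be P* = 50, so the ceiling at 35 binds.
At P = 35: Qd = 403.5 − 5.5(35) = 211, Qs = -46.5 + 3.5(35) = 76.
Shortage = 211 − 76 = 135.

Shortage = 135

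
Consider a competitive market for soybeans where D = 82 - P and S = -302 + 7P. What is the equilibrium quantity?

Q* = 34

Set D = S: 82 - P = -302 + 7P.
384 = 8P, so P* = 48.
Q* = 82 − 1(48) = 34.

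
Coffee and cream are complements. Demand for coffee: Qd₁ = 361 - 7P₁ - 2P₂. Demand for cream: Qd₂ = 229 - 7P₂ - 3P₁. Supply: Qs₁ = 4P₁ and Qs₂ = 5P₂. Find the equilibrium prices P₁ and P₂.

Market 1: 361 - 7P₁ - 2P₂ = 4P₁ → 11P₁ + 2P₂ = 361.
Market 2: 12P₂ + 3P₁ = 229.
Eliminating P₂: 12×(1) − 2×(2) gives 126P₁ = 3874, so P₁ = 1937/63.
Back-substitute into (2): P₂ = (229 − 3×1937/63) / 12 = 718/63.

P₁ = 1937/63, P₂ = 718/63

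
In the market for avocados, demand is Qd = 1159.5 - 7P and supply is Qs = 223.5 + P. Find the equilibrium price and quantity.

Set Qd = Qs: 1159.5 - 7P = 223.5 + P.
936 = 8P, so P* = 117.
Q* = 1159.5 − 7(117) = 340.5.

P* = 117, Q* = 340.5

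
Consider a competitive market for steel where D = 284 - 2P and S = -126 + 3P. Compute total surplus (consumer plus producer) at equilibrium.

Total surplus = 6000

Equilibrium: 284 - 2P = -126 + 3P gives P* = 82, Q* = 120.
Demand choke price: P = 142; supply starts at P = 42.
CS = ½(142 − 82)(120) = 3600; PS = ½(82 − 42)(120) = 2400.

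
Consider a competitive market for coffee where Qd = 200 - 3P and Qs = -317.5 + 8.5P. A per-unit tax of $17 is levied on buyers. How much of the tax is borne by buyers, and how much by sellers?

Buyers bear 289/23, sellers bear 102/23

Pre-tax equilibrium: P* = 45, Q* = 65.
Tax on buyers shifts demand to Qd = 200 − 3(P + 17) = 149 - 3P.
149 - 3P = -317.5 + 8.5P gives seller price Ps = 933/23; buyers pay Pb = 933/23 + 17 = 1324/23.
New quantity: Q = 200 − 3(1324/23) = 628/23.
Buyer burden = 1324/23 − 45 = 289/23; seller burden = 45 − 933/23 = 102/23.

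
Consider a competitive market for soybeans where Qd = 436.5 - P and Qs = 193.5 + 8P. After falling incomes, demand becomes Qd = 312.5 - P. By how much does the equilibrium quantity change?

ΔQ = -992/9

Original equilibrium: P* = 27, Q* = 409.5.
New equilibrium: 312.5 - P = 193.5 + 8P, so 119 = 9P and P' = 119/9; Q' = 312.5 − 1(119/9) = 5387/18.
Change in quantity: 5387/18 − 409.5 = -992/9.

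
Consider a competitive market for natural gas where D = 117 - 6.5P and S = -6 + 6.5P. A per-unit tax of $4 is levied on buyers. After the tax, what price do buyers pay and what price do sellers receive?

Buyers pay 149/13, sellers receive 97/13

Pre-tax equilibrium: P* = 123/13, Q* = 55.5.
Tax on buyers shifts demand to D = 117 − 6.5(P + 4) = 91 - 6.5P.
91 - 6.5P = -6 + 6.5P gives seller price Ps = 97/13; buyers pay Pb = 97/13 + 4 = 149/13.
New quantity: Q = 117 − 6.5(149/13) = 42.5.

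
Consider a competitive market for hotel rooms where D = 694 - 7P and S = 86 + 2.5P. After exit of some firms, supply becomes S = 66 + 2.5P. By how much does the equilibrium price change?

Original equilibrium: P* = 64, Q* = 246.
New equilibrium: 694 - 7P = 66 + 2.5P, so 628 = 9.5P and P' = 1256/19; Q' = 694 − 7(1256/19) = 4394/19.
Change in price: 1256/19 − 64 = 40/19.

ΔP = 40/19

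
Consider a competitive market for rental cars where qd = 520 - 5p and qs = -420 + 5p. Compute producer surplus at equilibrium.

Equilibrium: 520 - 5p = -420 + 5p gives p* = 94, q* = 50.
Supply starts at p = 84 (where qs = 0).
PS = ½(94 − 84)(50) = 250.

Producer surplus = 250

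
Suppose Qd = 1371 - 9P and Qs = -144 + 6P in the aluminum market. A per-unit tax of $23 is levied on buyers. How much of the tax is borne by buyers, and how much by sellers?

Buyers bear $9.2, sellers bear $13.8

Pre-tax equilibrium: P* = 101, Q* = 462.
Tax on buyers shifts demand to Qd = 1371 − 9(P + 23) = 1164 - 9P.
1164 - 9P = -144 + 6P gives seller price Ps = 87.2; buyers pay Pb = 87.2 + 23 = 110.2.
New quantity: Q = 1371 − 9(110.2) = 379.2.
Buyer burden = 110.2 − 101 = 9.2; seller burden = 101 − 87.2 = 13.8.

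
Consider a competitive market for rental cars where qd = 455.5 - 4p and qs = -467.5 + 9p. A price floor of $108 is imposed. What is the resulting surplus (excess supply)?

Surplus = 481

Equilibrium price would be p* = 71, so the floor at 108 binds.
At p = 108: qd = 23.5, qs = 504.5.
Surplus = 504.5 − 23.5 = 481.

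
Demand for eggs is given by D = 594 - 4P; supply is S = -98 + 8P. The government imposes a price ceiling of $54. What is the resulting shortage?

Shortage = 44

Equilibrium price would be P* = 173/3, so the ceiling at 54 binds.
At P = 54: D = 594 − 4(54) = 378, S = -98 + 8(54) = 334.
Shortage = 378 − 334 = 44.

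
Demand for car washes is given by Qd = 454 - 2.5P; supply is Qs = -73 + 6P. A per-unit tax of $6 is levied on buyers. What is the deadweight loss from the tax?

Deadweight loss = 540/17

Pre-tax equilibrium: P* = 62, Q* = 299.
Tax on buyers shifts demand to Qd = 454 − 2.5(P + 6) = 439 - 2.5P.
439 - 2.5P = -73 + 6P gives seller price Ps = 1024/17; buyers pay Pb = 1024/17 + 6 = 1126/17.
New quantity: Q = 454 − 2.5(1126/17) = 4903/17.
DWL = ½ × 6 × (299 − 4903/17) = 540/17.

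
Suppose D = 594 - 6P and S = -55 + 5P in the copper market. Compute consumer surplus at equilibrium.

Consumer surplus = 4800

Equilibrium: 594 - 6P = -55 + 5P gives P* = 59, Q* = 240.
Demand choke price (D = 0): P = 99.
CS = ½(99 − 59)(240) = 4800.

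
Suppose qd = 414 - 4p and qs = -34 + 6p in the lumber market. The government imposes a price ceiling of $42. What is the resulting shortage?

Equilibrium price would be p* = 44.8, so the ceiling at 42 binds.
At p = 42: qd = 414 − 4(42) = 246, qs = -34 + 6(42) = 218.
Shortage = 246 − 218 = 28.

Shortage = 28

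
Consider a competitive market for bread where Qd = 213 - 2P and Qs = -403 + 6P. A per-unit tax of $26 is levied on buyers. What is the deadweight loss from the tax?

Deadweight loss = 507

Pre-tax equilibrium: P* = 77, Q* = 59.
Tax on buyers shifts demand to Qd = 213 − 2(P + 26) = 161 - 2P.
161 - 2P = -403 + 6P gives seller price Ps = 70.5; buyers pay Pb = 70.5 + 26 = 96.5.
New quantity: Q = 213 − 2(96.5) = 20.
DWL = ½ × 26 × (59 − 20) = 507.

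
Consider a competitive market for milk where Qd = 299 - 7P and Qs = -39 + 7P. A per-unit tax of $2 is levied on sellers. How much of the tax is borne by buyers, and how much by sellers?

Buyers bear $1, sellers bear $1

Pre-tax equilibrium: P* = 169/7, Q* = 130.
Tax on sellers shifts supply to Qs = -39 + 7(P − 2) = -53 + 7P.
299 - 7P = -53 + 7P gives buyer price Pb = 176/7; sellers receive Ps = 176/7 − 2 = 162/7.
New quantity: Q = 299 − 7(176/7) = 123.
Buyer burden = 176/7 − 169/7 = 1; seller burden = 169/7 − 162/7 = 1.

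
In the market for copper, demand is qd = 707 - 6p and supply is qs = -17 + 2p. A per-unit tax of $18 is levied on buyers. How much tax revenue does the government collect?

Tax revenue = 2466

Pre-tax equilibrium: p* = 90.5, q* = 164.
Tax on buyers shifts demand to qd = 707 − 6(p + 18) = 599 - 6p.
599 - 6p = -17 + 2p gives seller price ps = 77; buyers pay pb = 77 + 18 = 95.
New quantity: q = 707 − 6(95) = 137.
Revenue = 18 × 137 = 2466.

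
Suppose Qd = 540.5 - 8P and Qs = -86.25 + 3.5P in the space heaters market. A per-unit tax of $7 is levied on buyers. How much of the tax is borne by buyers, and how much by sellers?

Pre-tax equilibrium: P* = 54.5, Q* = 104.5.
Tax on buyers shifts demand to Qd = 540.5 − 8(P + 7) = 484.5 - 8P.
484.5 - 8P = -86.25 + 3.5P gives seller price Ps = 2283/46; buyers pay Pb = 2283/46 + 7 = 2605/46.
New quantity: Q = 540.5 − 8(2605/46) = 4023/46.
Buyer burden = 2605/46 − 54.5 = 49/23; seller burden = 54.5 − 2283/46 = 112/23.

Buyers bear 49/23, sellers bear 112/23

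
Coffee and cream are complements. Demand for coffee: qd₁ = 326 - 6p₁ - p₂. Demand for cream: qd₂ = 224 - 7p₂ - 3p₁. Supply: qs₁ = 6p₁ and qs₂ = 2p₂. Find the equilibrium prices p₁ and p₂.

p₁ = 542/21, p₂ = 114/7

Market 1: 326 - 6p₁ - p₂ = 6p₁ → 12p₁ + p₂ = 326.
Market 2: 9p₂ + 3p₁ = 224.
Eliminating p₂: 9×(1) − 1×(2) gives 105p₁ = 2710, so p₁ = 542/21.
Back-substitute into (2): p₂ = (224 − 3×542/21) / 9 = 114/7.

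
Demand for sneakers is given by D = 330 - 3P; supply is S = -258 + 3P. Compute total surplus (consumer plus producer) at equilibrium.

Total surplus = 432

Equilibrium: 330 - 3P = -258 + 3P gives P* = 98, Q* = 36.
Demand choke price: P = 110; supply starts at P = 86.
CS = ½(110 − 98)(36) = 216; PS = ½(98 − 86)(36) = 216.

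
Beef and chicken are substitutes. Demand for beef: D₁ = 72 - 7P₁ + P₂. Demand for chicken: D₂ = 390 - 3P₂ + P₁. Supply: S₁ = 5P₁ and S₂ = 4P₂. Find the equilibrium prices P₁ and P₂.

Market 1: 72 - 7P₁ + P₂ = 5P₁ → 12P₁ - P₂ = 72.
Market 2: 7P₂ - P₁ = 390.
Eliminating P₂: 7×(1) + 1×(2) gives 83P₁ = 894, so P₁ = 894/83.
Back-substitute into (2): P₂ = (390 + 1×894/83) / 7 = 4752/83.

P₁ = 894/83, P₂ = 4752/83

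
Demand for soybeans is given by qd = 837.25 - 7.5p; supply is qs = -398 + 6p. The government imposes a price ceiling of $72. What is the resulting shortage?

Shortage = 263.25

Equilibrium price would be p* = 91.5, so the ceiling at 72 binds.
At p = 72: qd = 837.25 − 7.5(72) = 297.25, qs = -398 + 6(72) = 34.
Shortage = 297.25 − 34 = 263.25.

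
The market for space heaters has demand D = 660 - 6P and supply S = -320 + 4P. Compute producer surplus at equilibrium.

Producer surplus = 648

Equilibrium: 660 - 6P = -320 + 4P gives P* = 98, Q* = 72.
Supply starts at P = 80 (where S = 0).
PS = ½(98 − 80)(72) = 648.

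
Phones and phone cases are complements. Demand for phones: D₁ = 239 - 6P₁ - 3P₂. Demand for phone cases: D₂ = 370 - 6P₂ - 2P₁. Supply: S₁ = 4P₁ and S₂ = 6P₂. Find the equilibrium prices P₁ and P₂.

Market 1: 239 - 6P₁ - 3P₂ = 4P₁ → 10P₁ + 3P₂ = 239.
Market 2: 12P₂ + 2P₁ = 370.
Eliminating P₂: 12×(1) − 3×(2) gives 114P₁ = 1758, so P₁ = 293/19.
Back-substitute into (2): P₂ = (370 − 2×293/19) / 12 = 537/19.

P₁ = 293/19, P₂ = 537/19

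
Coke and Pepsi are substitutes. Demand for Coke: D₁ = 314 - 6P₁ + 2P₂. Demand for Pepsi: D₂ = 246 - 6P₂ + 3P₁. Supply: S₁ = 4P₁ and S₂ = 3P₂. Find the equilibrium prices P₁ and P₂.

Market 1: 314 - 6P₁ + 2P₂ = 4P₁ → 10P₁ - 2P₂ = 314.
Market 2: 9P₂ - 3P₁ = 246.
Eliminating P₂: 9×(1) + 2×(2) gives 84P₁ = 3318, so P₁ = 39.5.
Back-substitute into (2): P₂ = (246 + 3×39.5) / 9 = 40.5.

P₁ = 39.5, P₂ = 40.5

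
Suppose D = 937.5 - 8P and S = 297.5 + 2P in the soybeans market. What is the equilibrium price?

P* = 64

Set D = S: 937.5 - 8P = 297.5 + 2P.
640 = 10P, so P* = 64.
Q* = 937.5 − 8(64) = 425.5.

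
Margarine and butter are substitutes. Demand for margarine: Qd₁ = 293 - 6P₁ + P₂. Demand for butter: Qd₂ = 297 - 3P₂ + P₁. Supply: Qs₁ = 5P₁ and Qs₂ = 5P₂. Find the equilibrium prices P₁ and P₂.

P₁ = 2641/87, P₂ = 3560/87

Market 1: 293 - 6P₁ + P₂ = 5P₁ → 11P₁ - P₂ = 293.
Market 2: 8P₂ - P₁ = 297.
Eliminating P₂: 8×(1) + 1×(2) gives 87P₁ = 2641, so P₁ = 2641/87.
Back-substitute into (2): P₂ = (297 + 1×2641/87) / 8 = 3560/87.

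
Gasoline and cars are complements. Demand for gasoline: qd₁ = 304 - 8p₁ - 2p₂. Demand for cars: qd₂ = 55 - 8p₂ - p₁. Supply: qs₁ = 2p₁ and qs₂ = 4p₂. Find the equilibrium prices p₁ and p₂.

Market 1: 304 - 8p₁ - 2p₂ = 2p₁ → 10p₁ + 2p₂ = 304.
Market 2: 12p₂ + p₁ = 55.
Eliminating p₂: 12×(1) − 2×(2) gives 118p₁ = 3538, so p₁ = 1769/59.
Back-substitute into (2): p₂ = (55 − 1×1769/59) / 12 = 123/59.

p₁ = 1769/59, p₂ = 123/59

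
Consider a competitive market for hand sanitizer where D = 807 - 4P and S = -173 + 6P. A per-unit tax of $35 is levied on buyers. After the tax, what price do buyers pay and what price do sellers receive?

Buyers pay $119, sellers receive $84

Pre-tax equilibrium: P* = 98, Q* = 415.
Tax on buyers shifts demand to D = 807 − 4(P + 35) = 667 - 4P.
667 - 4P = -173 + 6P gives seller price Ps = 84; buyers pay Pb = 84 + 35 = 119.
New quantity: Q = 807 − 4(119) = 331.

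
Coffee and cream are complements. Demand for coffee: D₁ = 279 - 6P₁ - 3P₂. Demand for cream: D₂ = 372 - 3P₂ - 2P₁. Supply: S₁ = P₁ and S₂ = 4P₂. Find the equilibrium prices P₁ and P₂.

P₁ = 837/43, P₂ = 2046/43

Market 1: 279 - 6P₁ - 3P₂ = P₁ → 7P₁ + 3P₂ = 279.
Market 2: 7P₂ + 2P₁ = 372.
Eliminating P₂: 7×(1) − 3×(2) gives 43P₁ = 837, so P₁ = 837/43.
Back-substitute into (2): P₂ = (372 − 2×837/43) / 7 = 2046/43.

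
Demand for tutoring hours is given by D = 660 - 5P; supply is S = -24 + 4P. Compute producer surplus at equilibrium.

Equilibrium: 660 - 5P = -24 + 4P gives P* = 76, Q* = 280.
Supply starts at P = 6 (where S = 0).
PS = ½(76 − 6)(280) = 9800.

Producer surplus = 9800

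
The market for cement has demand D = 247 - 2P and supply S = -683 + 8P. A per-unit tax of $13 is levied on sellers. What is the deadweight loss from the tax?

Pre-tax equilibrium: P* = 93, Q* = 61.
Tax on sellers shifts supply to S = -683 + 8(P − 13) = -787 + 8P.
247 - 2P = -787 + 8P gives buyer price Pb = 103.4; sellers receive Ps = 103.4 − 13 = 90.4.
New quantity: Q = 247 − 2(103.4) = 40.2.
DWL = ½ × 13 × (61 − 40.2) = 135.2.

Deadweight loss = 135.2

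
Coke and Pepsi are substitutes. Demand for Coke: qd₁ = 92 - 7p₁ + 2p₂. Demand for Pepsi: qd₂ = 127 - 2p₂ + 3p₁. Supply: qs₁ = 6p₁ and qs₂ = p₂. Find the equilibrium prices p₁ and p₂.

p₁ = 530/33, p₂ = 1927/33

Market 1: 92 - 7p₁ + 2p₂ = 6p₁ → 13p₁ - 2p₂ = 92.
Market 2: 3p₂ - 3p₁ = 127.
Eliminating p₂: 3×(1) + 2×(2) gives 33p₁ = 530, so p₁ = 530/33.
Back-substitute into (2): p₂ = (127 + 3×530/33) / 3 = 1927/33.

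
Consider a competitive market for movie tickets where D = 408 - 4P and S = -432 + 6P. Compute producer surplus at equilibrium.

Producer surplus = 432

Equilibrium: 408 - 4P = -432 + 6P gives P* = 84, Q* = 72.
Supply starts at P = 72 (where S = 0).
PS = ½(84 − 72)(72) = 432.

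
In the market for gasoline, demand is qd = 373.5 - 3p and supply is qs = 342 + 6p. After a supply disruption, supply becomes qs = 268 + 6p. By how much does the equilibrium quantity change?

Δq = -74/3

Original equilibrium: p* = 3.5, q* = 363.
New equilibrium: 373.5 - 3p = 268 + 6p, so 105.5 = 9p and p' = 211/18; q' = 373.5 − 3(211/18) = 1015/3.
Change in quantity: 1015/3 − 363 = -74/3.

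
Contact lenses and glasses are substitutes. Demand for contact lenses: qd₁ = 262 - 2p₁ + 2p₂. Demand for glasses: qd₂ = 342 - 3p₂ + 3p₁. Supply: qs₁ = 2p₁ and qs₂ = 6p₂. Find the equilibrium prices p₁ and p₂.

Market 1: 262 - 2p₁ + 2p₂ = 2p₁ → 4p₁ - 2p₂ = 262.
Market 2: 9p₂ - 3p₁ = 342.
Eliminating p₂: 9×(1) + 2×(2) gives 30p₁ = 3042, so p₁ = 101.4.
Back-substitute into (2): p₂ = (342 + 3×101.4) / 9 = 71.8.

p₁ = 101.4, p₂ = 71.8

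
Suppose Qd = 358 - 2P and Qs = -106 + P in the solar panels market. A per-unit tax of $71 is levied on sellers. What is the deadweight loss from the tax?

Deadweight loss = 5041/3

Pre-tax equilibrium: P* = 464/3, Q* = 146/3.
Tax on sellers shifts supply to Qs = -106 + 1(P − 71) = -177 + P.
358 - 2P = -177 + P gives buyer price Pb = 535/3; sellers receive Ps = 535/3 − 71 = 322/3.
New quantity: Q = 358 − 2(535/3) = 4/3.
DWL = ½ × 71 × (146/3 − 4/3) = 5041/3.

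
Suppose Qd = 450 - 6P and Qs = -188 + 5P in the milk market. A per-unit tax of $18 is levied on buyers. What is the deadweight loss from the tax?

Pre-tax equilibrium: P* = 58, Q* = 102.
Tax on buyers shifts demand to Qd = 450 − 6(P + 18) = 342 - 6P.
342 - 6P = -188 + 5P gives seller price Ps = 530/11; buyers pay Pb = 530/11 + 18 = 728/11.
New quantity: Q = 450 − 6(728/11) = 582/11.
DWL = ½ × 18 × (102 − 582/11) = 4860/11.

Deadweight loss = 4860/11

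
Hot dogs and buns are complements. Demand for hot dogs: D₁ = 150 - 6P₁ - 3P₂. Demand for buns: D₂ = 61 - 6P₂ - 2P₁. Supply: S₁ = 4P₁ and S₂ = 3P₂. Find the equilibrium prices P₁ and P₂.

P₁ = 389/28, P₂ = 155/42

Market 1: 150 - 6P₁ - 3P₂ = 4P₁ → 10P₁ + 3P₂ = 150.
Market 2: 9P₂ + 2P₁ = 61.
Eliminating P₂: 9×(1) − 3×(2) gives 84P₁ = 1167, so P₁ = 389/28.
Back-substitute into (2): P₂ = (61 − 2×389/28) / 9 = 155/42.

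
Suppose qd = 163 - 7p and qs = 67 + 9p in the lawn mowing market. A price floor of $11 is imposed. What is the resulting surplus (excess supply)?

Equilibrium price would be p* = 6, so the floor at 11 binds.
At p = 11: qd = 86, qs = 166.
Surplus = 166 − 86 = 80.

Surplus = 80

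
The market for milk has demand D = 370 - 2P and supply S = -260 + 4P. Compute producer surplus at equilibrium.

Producer surplus = 3200

Equilibrium: 370 - 2P = -260 + 4P gives P* = 105, Q* = 160.
Supply starts at P = 65 (where S = 0).
PS = ½(105 − 65)(160) = 3200.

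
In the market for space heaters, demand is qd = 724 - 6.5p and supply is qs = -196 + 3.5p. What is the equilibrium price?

Set qd = qs: 724 - 6.5p = -196 + 3.5p.
920 = 10p, so p* = 92.
q* = 724 − 6.5(92) = 126.

p* = 92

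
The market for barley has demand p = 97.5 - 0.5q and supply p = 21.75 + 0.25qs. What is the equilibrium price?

Set the two price expressions equal: 97.5 - 0.5q = 21.75 + 0.25q.
75.75 = 0.75q, so q* = 101.
p* = 97.5 − (0.5)(101) = 47.

p* = 47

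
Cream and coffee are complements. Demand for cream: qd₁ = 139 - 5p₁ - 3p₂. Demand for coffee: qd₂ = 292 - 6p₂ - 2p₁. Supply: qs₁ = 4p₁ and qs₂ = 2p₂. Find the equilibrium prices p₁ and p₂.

Market 1: 139 - 5p₁ - 3p₂ = 4p₁ → 9p₁ + 3p₂ = 139.
Market 2: 8p₂ + 2p₁ = 292.
Eliminating p₂: 8×(1) − 3×(2) gives 66p₁ = 236, so p₁ = 118/33.
Back-substitute into (2): p₂ = (292 − 2×118/33) / 8 = 1175/33.

p₁ = 118/33, p₂ = 1175/33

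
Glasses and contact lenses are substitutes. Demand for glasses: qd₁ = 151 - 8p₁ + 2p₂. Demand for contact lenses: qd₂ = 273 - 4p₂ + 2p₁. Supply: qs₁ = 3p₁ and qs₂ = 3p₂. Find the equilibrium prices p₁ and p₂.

Market 1: 151 - 8p₁ + 2p₂ = 3p₁ → 11p₁ - 2p₂ = 151.
Market 2: 7p₂ - 2p₁ = 273.
Eliminating p₂: 7×(1) + 2×(2) gives 73p₁ = 1603, so p₁ = 1603/73.
Back-substitute into (2): p₂ = (273 + 2×1603/73) / 7 = 3305/73.

p₁ = 1603/73, p₂ = 3305/73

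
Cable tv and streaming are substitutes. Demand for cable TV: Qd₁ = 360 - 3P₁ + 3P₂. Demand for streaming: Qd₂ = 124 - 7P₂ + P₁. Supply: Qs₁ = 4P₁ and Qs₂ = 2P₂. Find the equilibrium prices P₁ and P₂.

Market 1: 360 - 3P₁ + 3P₂ = 4P₁ → 7P₁ - 3P₂ = 360.
Market 2: 9P₂ - P₁ = 124.
Eliminating P₂: 9×(1) + 3×(2) gives 60P₁ = 3612, so P₁ = 60.2.
Back-substitute into (2): P₂ = (124 + 1×60.2) / 9 = 307/15.

P₁ = 60.2, P₂ = 307/15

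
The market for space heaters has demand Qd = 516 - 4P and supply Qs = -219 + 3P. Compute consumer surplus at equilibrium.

Equilibrium: 516 - 4P = -219 + 3P gives P* = 105, Q* = 96.
Demand choke price (Qd = 0): P = 129.
CS = ½(129 − 105)(96) = 1152.

Consumer surplus = 1152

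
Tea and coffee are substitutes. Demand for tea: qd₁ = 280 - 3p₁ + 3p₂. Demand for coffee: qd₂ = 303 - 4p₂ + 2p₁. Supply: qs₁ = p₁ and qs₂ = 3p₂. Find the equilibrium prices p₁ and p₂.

p₁ = 2869/22, p₂ = 886/11

Market 1: 280 - 3p₁ + 3p₂ = p₁ → 4p₁ - 3p₂ = 280.
Market 2: 7p₂ - 2p₁ = 303.
Eliminating p₂: 7×(1) + 3×(2) gives 22p₁ = 2869, so p₁ = 2869/22.
Back-substitute into (2): p₂ = (303 + 2×2869/22) / 7 = 886/11.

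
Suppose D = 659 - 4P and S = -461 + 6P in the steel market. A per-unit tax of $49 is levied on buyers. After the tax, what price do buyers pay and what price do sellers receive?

Pre-tax equilibrium: P* = 112, Q* = 211.
Tax on buyers shifts demand to D = 659 − 4(P + 49) = 463 - 4P.
463 - 4P = -461 + 6P gives seller price Ps = 92.4; buyers pay Pb = 92.4 + 49 = 141.4.
New quantity: Q = 659 − 4(141.4) = 93.4.

Buyers pay $141.4, sellers receive $92.4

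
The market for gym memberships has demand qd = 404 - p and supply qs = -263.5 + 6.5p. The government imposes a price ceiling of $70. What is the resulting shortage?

Equilibrium price would be p* = 89, so the ceiling at 70 binds.
At p = 70: qd = 404 − 1(70) = 334, qs = -263.5 + 6.5(70) = 191.5.
Shortage = 334 − 191.5 = 142.5.

Shortage = 142.5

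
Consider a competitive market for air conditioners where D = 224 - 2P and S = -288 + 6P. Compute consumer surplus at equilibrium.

Equilibrium: 224 - 2P = -288 + 6P gives P* = 64, Q* = 96.
Demand choke price (D = 0): P = 112.
CS = ½(112 − 64)(96) = 2304.

Consumer surplus = 2304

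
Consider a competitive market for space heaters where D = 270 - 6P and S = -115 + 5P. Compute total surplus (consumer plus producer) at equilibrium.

Total surplus = 660

Equilibrium: 270 - 6P = -115 + 5P gives P* = 35, Q* = 60.
Demand choke price: P = 45; supply starts at P = 23.
CS = ½(45 − 35)(60) = 300; PS = ½(35 − 23)(60) = 360.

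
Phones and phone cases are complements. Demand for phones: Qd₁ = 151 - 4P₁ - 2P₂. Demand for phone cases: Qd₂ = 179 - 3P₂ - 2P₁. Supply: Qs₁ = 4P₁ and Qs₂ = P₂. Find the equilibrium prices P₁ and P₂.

Market 1: 151 - 4P₁ - 2P₂ = 4P₁ → 8P₁ + 2P₂ = 151.
Market 2: 4P₂ + 2P₁ = 179.
Eliminating P₂: 4×(1) − 2×(2) gives 28P₁ = 246, so P₁ = 123/14.
Back-substitute into (2): P₂ = (179 − 2×123/14) / 4 = 565/14.

P₁ = 123/14, P₂ = 565/14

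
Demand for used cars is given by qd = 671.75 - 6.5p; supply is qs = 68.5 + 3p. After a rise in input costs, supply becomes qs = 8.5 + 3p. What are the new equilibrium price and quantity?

Original equilibrium: p* = 63.5, q* = 259.
New equilibrium: 671.75 - 6.5p = 8.5 + 3p, so 663.25 = 9.5p and p' = 2653/38; q' = 671.75 − 6.5(2653/38) = 4141/19.

p' = 2653/38, q' = 4141/19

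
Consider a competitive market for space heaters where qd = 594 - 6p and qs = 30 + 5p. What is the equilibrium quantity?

Set qd = qs: 594 - 6p = 30 + 5p.
564 = 11p, so p* = 564/11.
q* = 594 − 6(564/11) = 3150/11.

q* = 3150/11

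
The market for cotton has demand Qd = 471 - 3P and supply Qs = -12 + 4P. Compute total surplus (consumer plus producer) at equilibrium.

Equilibrium: 471 - 3P = -12 + 4P gives P* = 69, Q* = 264.
Demand choke price: P = 157; supply starts at P = 3.
CS = ½(157 − 69)(264) = 11616; PS = ½(69 − 3)(264) = 8712.

Total surplus = 20328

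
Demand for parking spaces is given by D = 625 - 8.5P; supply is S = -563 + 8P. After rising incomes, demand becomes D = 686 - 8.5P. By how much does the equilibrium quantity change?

Original equilibrium: P* = 72, Q* = 13.
New equilibrium: 686 - 8.5P = -563 + 8P, so 1249 = 16.5P and P' = 2498/33; Q' = 686 − 8.5(2498/33) = 1405/33.
Change in quantity: 1405/33 − 13 = 976/33.

ΔQ = 976/33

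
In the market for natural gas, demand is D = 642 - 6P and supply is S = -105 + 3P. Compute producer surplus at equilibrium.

Producer surplus = 3456

Equilibrium: 642 - 6P = -105 + 3P gives P* = 83, Q* = 144.
Supply starts at P = 35 (where S = 0).
PS = ½(83 − 35)(144) = 3456.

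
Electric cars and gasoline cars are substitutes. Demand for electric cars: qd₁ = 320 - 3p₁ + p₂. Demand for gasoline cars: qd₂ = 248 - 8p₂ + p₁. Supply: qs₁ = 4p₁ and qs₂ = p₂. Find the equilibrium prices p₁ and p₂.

p₁ = 1564/31, p₂ = 1028/31

Market 1: 320 - 3p₁ + p₂ = 4p₁ → 7p₁ - p₂ = 320.
Market 2: 9p₂ - p₁ = 248.
Eliminating p₂: 9×(1) + 1×(2) gives 62p₁ = 3128, so p₁ = 1564/31.
Back-substitute into (2): p₂ = (248 + 1×1564/31) / 9 = 1028/31.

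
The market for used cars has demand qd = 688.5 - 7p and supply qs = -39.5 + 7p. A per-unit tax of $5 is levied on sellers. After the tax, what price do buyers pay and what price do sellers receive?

Pre-tax equilibrium: p* = 52, q* = 324.5.
Tax on sellers shifts supply to qs = -39.5 + 7(p − 5) = -74.5 + 7p.
688.5 - 7p = -74.5 + 7p gives buyer price pb = 54.5; sellers receive ps = 54.5 − 5 = 49.5.
New quantity: q = 688.5 − 7(54.5) = 307.

Buyers pay $54.5, sellers receive $49.5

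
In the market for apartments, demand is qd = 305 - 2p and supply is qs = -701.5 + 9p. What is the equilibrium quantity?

q* = 122

Set qd = qs: 305 - 2p = -701.5 + 9p.
1006.5 = 11p, so p* = 91.5.
q* = 305 − 2(91.5) = 122.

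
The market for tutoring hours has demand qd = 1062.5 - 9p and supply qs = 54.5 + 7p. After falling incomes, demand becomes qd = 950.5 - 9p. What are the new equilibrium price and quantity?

Original equilibrium: p* = 63, q* = 495.5.
New equilibrium: 950.5 - 9p = 54.5 + 7p, so 896 = 16p and p' = 56; q' = 950.5 − 9(56) = 446.5.

p' = 56, q' = 446.5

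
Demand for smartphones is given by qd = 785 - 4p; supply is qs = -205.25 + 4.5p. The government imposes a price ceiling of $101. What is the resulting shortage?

Shortage = 131.75

Equilibrium price would be p* = 116.5, so the ceiling at 101 binds.
At p = 101: qd = 785 − 4(101) = 381, qs = -205.25 + 4.5(101) = 249.25.
Shortage = 381 − 249.25 = 131.75.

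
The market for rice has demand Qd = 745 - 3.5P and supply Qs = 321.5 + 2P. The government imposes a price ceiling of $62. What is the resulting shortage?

Shortage = 82.5

Equilibrium price would be P* = 77, so the ceiling at 62 binds.
At P = 62: Qd = 745 − 3.5(62) = 528, Qs = 321.5 + 2(62) = 445.5.
Shortage = 528 − 445.5 = 82.5.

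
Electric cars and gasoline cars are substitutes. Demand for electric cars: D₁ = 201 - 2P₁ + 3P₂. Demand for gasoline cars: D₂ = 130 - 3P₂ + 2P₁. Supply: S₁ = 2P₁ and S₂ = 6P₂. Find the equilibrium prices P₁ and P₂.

P₁ = 73.3, P₂ = 461/15

Market 1: 201 - 2P₁ + 3P₂ = 2P₁ → 4P₁ - 3P₂ = 201.
Market 2: 9P₂ - 2P₁ = 130.
Eliminating P₂: 9×(1) + 3×(2) gives 30P₁ = 2199, so P₁ = 73.3.
Back-substitute into (2): P₂ = (130 + 2×73.3) / 9 = 461/15.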